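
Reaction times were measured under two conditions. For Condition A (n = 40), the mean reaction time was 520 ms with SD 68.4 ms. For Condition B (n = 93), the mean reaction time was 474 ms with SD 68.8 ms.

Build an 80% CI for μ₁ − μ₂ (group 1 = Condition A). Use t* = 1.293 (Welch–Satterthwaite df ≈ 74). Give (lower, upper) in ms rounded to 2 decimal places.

Standard errors of each mean: 68.4/√40 = 10.8150 and 68.8/√93 = 7.1342.
SE(x̄₁ − x̄₂) = √(10.8150² + 7.1342²) = 12.9561 for independent samples with unequal variances.
With t* = 1.293, the margin is 1.293 × 12.9561 = 16.7522.
x̄₁ − x̄₂ = 520 − 474 = 46.0000; the interval is 46.0000 ± 16.7522 = (29.25, 62.75).

(29.25, 62.75)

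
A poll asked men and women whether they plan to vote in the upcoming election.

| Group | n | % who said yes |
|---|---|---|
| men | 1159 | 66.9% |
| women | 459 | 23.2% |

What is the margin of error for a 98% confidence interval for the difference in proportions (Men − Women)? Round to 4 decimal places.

SE₁ = √(p̂₁(1−p̂₁)/n₁) = √(0.6690·0.3310/1159) = 0.01382; SE₂ = √(0.2320·0.7680/459) = 0.01970.
Independent samples: SE of the difference = √(SE₁² + SE₂²) = √(0.0001909924 + 0.00038809) = 0.02406.
z* for 98% confidence is 2.326, so the margin of error is 2.326 × 0.02406 = 0.05596.

0.0560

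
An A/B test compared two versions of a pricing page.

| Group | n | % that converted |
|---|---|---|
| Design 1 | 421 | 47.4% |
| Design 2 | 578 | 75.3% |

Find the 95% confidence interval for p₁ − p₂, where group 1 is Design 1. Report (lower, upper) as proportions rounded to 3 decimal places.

The two standard errors are √(0.4740×0.5260/421) = 0.02434 and √(0.7530×0.2470/578) = 0.01794.
Because the samples are independent, SE_diff = √(0.02434² + 0.01794²) = 0.03024.
Using z* = 1.960 for 95%, ME = 1.960 × 0.03024 = 0.05927.
p̂₁ − p̂₂ = -0.2790; interval -0.2790 ± 0.05927 gives (-0.338, -0.220).

(-0.338, -0.220)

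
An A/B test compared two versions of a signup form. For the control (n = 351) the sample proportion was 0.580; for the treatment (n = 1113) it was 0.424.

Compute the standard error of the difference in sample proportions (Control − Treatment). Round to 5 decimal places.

SE₁ = √(p̂₁(1−p̂₁)/n₁) = √(0.5800·0.4200/351) = 0.02634; SE₂ = √(0.4240·0.5760/1113) = 0.01481.
Independent samples: SE of the difference = √(SE₁² + SE₂²) = √(0.0006937956 + 0.0002193361) = 0.03022.

0.03022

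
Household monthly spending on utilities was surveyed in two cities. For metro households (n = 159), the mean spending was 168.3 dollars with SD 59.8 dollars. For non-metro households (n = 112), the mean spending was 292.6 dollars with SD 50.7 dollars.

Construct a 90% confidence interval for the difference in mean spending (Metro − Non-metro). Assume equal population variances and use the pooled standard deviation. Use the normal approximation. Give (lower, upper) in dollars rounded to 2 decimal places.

(-135.71, -112.89)

s_p = √[((n₁−1)s₁² + (n₂−1)s₂²)/(n₁+n₂−2)] = √[(158·59.8² + 111·50.7²)/269] = 56.2238.
SE = 56.2238·√(1/159 + 1/112) = 6.9358.
With z* = 1.645, margin = 1.645 × 6.9358 = 11.4094.
x̄₁ − x̄₂ = 168.3 − 292.6 = -124.3000; interval -124.3000 ± 11.4094 = (-135.71, -112.89).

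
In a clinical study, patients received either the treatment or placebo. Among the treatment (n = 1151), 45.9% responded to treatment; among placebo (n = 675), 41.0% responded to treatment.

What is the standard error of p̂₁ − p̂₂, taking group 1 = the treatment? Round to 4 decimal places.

SE₁ = √(p̂₁(1−p̂₁)/n₁) = √(0.4590·0.5410/1151) = 0.01469; SE₂ = √(0.4100·0.5900/675) = 0.01893.
Independent samples: SE of the difference = √(SE₁² + SE₂²) = √(0.0002157961 + 0.0003583449) = 0.02396.

0.0240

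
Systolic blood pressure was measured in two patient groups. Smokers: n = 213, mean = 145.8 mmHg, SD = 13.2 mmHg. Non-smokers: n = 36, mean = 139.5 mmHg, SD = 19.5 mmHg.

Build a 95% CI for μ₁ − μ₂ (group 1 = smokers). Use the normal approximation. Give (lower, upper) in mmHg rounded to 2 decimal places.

Per-group SEs: s₁/√n₁ = 13.2/√213 = 0.9044, s₂/√n₂ = 19.5/√36 = 3.2500.
Unpooled SE of the difference: √(0.81793936 + 10.5625) = 3.3735.
Margin of error = z* · SE = 1.960 × 3.3735 = 6.6121.
x̄₁ − x̄₂ = 145.8 − 139.5 = 6.3000.
CI: 6.3000 ± 6.6121 = (-0.31, 12.91).

(-0.31, 12.91)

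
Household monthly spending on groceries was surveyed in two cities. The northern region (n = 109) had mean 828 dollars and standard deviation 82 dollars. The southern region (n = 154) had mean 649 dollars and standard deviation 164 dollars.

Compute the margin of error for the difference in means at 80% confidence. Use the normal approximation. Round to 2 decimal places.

19.71

Per-group SEs: s₁/√n₁ = 82/√109 = 7.8542, s₂/√n₂ = 164/√154 = 13.2155.
Unpooled SE of the difference: √(61.68845764 + 174.64944025) = 15.3733.
Margin of error = z* · SE = 1.282 × 15.3733 = 19.7086.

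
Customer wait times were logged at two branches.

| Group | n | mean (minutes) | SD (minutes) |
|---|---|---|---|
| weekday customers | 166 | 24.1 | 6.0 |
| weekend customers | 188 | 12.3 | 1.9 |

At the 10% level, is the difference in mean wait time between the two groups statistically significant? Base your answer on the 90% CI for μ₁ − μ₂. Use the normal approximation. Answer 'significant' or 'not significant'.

SE₁ = s₁/√n₁ = 6.0/√166 = 0.4657; SE₂ = 1.9/√188 = 0.1386.
Independent samples, unequal variances: SE_diff = √(SE₁² + SE₂²) = √(0.21687649 + 0.01920996) = 0.4859.
z* = 1.645, so margin of error = 1.645 × 0.4859 = 0.7993.
Difference in means = 24.1 − 12.3 = 11.8000.
11.8000 ± 0.7993 → (11.0007, 12.5993).
The interval (11.0007, 12.5993) does not contain 0, so the difference is significant.

significant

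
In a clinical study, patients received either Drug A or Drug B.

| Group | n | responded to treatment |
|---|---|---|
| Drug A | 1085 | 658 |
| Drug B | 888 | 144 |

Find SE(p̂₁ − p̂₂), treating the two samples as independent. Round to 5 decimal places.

p̂₁ = 658/1085 = 0.6065 and p̂₂ = 144/888 = 0.1622.
SE₁ = √(p̂₁(1−p̂₁)/n₁) = √(0.6065·0.3935/1085) = 0.01483; SE₂ = √(0.1622·0.8378/888) = 0.01237.
Independent samples: SE of the difference = √(SE₁² + SE₂²) = √(0.0002199289 + 0.0001530169) = 0.01931.

0.01931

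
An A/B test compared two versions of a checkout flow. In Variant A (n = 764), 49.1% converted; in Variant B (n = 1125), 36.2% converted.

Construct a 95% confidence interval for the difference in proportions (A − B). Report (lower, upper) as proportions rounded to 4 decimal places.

(0.0838, 0.1742)

SE₁ = √(p̂₁(1−p̂₁)/n₁) = √(0.4910·0.5090/764) = 0.01809; SE₂ = √(0.3620·0.6380/1125) = 0.01433.
Independent samples: SE of the difference = √(SE₁² + SE₂²) = √(0.0003272481 + 0.0002053489) = 0.02308.
z* for 95% confidence is 1.960, so the margin of error is 1.960 × 0.02308 = 0.04524.
Point estimate p̂₁ − p̂₂ = 0.4910 − 0.3620 = 0.1290.
0.1290 ± 0.04524 → (0.0838, 0.1742).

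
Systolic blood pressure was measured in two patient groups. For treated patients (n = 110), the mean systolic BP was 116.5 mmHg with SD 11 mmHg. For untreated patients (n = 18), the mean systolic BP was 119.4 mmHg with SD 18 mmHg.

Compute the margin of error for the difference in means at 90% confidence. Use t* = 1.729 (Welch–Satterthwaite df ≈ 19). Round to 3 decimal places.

Per-group SEs: s₁/√n₁ = 11/√110 = 1.0488, s₂/√n₂ = 18/√18 = 4.2426.
Unpooled SE of the difference: √(1.09998144 + 17.99965476) = 4.3703.
Margin of error = t* · SE = 1.729 × 4.3703 = 7.5562.

7.556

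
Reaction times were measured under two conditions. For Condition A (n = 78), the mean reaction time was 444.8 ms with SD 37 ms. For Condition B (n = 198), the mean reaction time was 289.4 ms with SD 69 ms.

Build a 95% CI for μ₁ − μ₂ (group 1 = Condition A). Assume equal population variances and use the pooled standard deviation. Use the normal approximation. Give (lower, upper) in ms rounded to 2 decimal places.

s_p = √[((n₁−1)s₁² + (n₂−1)s₂²)/(n₁+n₂−2)] = √[(77·37² + 197·69²)/274] = 61.7072.
SE = 61.7072·√(1/78 + 1/198) = 8.2492.
With z* = 1.960, margin = 1.960 × 8.2492 = 16.1684.
x̄₁ − x̄₂ = 444.8 − 289.4 = 155.4000; interval 155.4000 ± 16.1684 = (139.23, 171.57).

(139.23, 171.57)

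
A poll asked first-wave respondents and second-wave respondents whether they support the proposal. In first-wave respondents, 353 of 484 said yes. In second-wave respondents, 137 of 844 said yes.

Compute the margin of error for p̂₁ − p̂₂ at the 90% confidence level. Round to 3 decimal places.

First, p̂₁ = 353/484 = 0.7293; p̂₂ = 137/844 = 0.1623.
The two standard errors are √(0.7293×0.2707/484) = 0.02020 and √(0.1623×0.8377/844) = 0.01269.
Because the samples are independent, SE_diff = √(0.02020² + 0.01269²) = 0.02386.
Using z* = 1.645 for 90%, ME = 1.645 × 0.02386 = 0.03925.

0.039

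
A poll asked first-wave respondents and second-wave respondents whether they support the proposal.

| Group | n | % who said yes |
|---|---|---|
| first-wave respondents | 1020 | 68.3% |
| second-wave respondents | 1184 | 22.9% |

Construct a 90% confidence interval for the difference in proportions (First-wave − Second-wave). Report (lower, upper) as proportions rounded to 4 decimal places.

(0.4227, 0.4853)

Each SE is √(p̂(1−p̂)/n): √(0.6830·0.3170/1020) = 0.01457 and √(0.2290·0.7710/1184) = 0.01221.
SE(p̂₁ − p̂₂) = √(SE₁² + SE₂²) = √(0.0002122849 + 0.0001490841) = 0.01901, since the two samples are independent.
At 90% confidence z* = 1.645; margin = 1.645 × 0.01901 = 0.03127.
The difference is 0.6830 − 0.2290 = 0.4540, so the interval is 0.4540 ± 0.03127 = (0.4227, 0.4853).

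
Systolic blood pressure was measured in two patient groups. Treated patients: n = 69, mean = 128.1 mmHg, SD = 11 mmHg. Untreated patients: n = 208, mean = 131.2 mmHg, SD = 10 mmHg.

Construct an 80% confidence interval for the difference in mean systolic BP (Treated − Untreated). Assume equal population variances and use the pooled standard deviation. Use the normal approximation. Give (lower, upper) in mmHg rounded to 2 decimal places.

Pooled variance s_p² = [68·11² + 207·10²] / (69+208−2) = 105.1927, so s_p = 10.2563.
SE_diff = s_p·√(1/n₁ + 1/n₂) = 10.2563·√(1/69 + 1/208) = 1.4249.
z* = 1.282; margin = 1.282 × 1.4249 = 1.8267.
Difference = 128.1 − 131.2 = -3.1000.
-3.1000 ± 1.8267 → (-4.93, -1.27).

(-4.93, -1.27)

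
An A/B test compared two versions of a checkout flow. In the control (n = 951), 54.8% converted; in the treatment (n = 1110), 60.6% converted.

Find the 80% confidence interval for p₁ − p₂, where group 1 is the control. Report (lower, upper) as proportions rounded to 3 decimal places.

(-0.086, -0.030)

Each SE is √(p̂(1−p̂)/n): √(0.5480·0.4520/951) = 0.01614 and √(0.6060·0.3940/1110) = 0.01467.
SE(p̂₁ − p̂₂) = √(SE₁² + SE₂²) = √(0.0002604996 + 0.0002152089) = 0.02181, since the two samples are independent.
At 80% confidence z* = 1.282; margin = 1.282 × 0.02181 = 0.02796.
The difference is 0.5480 − 0.6060 = -0.0580, so the interval is -0.0580 ± 0.02796 = (-0.086, -0.030).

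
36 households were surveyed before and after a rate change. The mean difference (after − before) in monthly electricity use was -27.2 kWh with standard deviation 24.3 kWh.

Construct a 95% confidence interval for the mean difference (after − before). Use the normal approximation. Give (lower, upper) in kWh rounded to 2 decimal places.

(-35.14, -19.26)

This is a matched-pairs design, so SE = s_d/√n = 24.3/√36 = 4.0500.
Margin = 1.960 × 4.0500 = 7.9380; the interval is -27.2 ± 7.9380 = (-35.14, -19.26).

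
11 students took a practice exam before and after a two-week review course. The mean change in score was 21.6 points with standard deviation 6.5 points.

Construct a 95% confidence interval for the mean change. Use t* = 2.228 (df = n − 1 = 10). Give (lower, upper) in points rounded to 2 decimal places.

Paired design: SE = s_d/√n = 6.5/√11 = 1.9598.
t* = 2.228; margin of error = 2.228 × 1.9598 = 4.3664.
21.6 ± 4.3664 → (17.23, 25.97).

(17.23, 25.97)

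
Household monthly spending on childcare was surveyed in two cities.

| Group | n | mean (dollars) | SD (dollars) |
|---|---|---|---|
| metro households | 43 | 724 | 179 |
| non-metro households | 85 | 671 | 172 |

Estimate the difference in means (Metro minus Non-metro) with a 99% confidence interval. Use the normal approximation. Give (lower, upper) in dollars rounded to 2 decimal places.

Per-group SEs: s₁/√n₁ = 179/√43 = 27.2972, s₂/√n₂ = 172/√85 = 18.6560.
Unpooled SE of the difference: √(745.13712784 + 348.046336) = 33.0633.
Margin of error = z* · SE = 2.576 × 33.0633 = 85.1711.
x̄₁ − x̄₂ = 724 − 671 = 53.0000.
CI: 53.0000 ± 85.1711 = (-32.17, 138.17).

(-32.17, 138.17)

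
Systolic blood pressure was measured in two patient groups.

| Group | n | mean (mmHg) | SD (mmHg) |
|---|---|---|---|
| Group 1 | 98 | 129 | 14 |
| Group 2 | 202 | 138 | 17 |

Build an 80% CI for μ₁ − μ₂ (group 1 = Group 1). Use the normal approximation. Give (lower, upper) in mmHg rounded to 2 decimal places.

SE₁ = s₁/√n₁ = 14/√98 = 1.4142; SE₂ = 17/√202 = 1.1961.
Independent samples, unequal variances: SE_diff = √(SE₁² + SE₂²) = √(1.99996164 + 1.43065521) = 1.8522.
z* = 1.282, so margin of error = 1.282 × 1.8522 = 2.3745.
Difference in means = 129 − 138 = -9.0000.
-9.0000 ± 2.3745 → (-11.37, -6.63).

(-11.37, -6.63)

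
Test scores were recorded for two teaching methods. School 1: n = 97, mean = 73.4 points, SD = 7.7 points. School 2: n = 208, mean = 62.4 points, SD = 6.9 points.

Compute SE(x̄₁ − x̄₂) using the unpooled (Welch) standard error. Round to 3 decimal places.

Standard errors of each mean: 7.7/√97 = 0.7818 and 6.9/√208 = 0.4784.
SE(x̄₁ − x̄₂) = √(0.7818² + 0.4784²) = 0.9166 for independent samples with unequal variances.

0.917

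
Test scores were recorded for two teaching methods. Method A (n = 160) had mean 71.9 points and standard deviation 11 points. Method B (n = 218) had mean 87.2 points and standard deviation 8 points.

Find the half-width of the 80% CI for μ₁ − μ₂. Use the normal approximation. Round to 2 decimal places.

1.31

Per-group SEs: s₁/√n₁ = 11/√160 = 0.8696, s₂/√n₂ = 8/√218 = 0.5418.
Unpooled SE of the difference: √(0.75620416 + 0.29354724) = 1.0246.
Margin of error = z* · SE = 1.282 × 1.0246 = 1.3135.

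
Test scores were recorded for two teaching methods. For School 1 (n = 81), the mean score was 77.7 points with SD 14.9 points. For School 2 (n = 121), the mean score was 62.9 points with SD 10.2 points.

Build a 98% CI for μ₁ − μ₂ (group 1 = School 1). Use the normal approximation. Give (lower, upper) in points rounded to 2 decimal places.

(10.39, 19.21)

Standard errors of each mean: 14.9/√81 = 1.6556 and 10.2/√121 = 0.9273.
SE(x̄₁ − x̄₂) = √(1.6556² + 0.9273²) = 1.8976 for independent samples with unequal variances.
With z* = 2.326, the margin is 2.326 × 1.8976 = 4.4138.
x̄₁ − x̄₂ = 77.7 − 62.9 = 14.8000; the interval is 14.8000 ± 4.4138 = (10.39, 19.21).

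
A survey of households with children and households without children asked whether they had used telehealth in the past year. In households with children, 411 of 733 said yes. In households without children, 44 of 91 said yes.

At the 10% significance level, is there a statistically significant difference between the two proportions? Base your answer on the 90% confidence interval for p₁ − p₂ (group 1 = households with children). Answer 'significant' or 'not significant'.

Sample proportions: 411/733 = 0.5607, 44/91 = 0.4835.
Each SE is √(p̂(1−p̂)/n): √(0.5607·0.4393/733) = 0.01833 and √(0.4835·0.5165/91) = 0.05239.
SE(p̂₁ − p̂₂) = √(SE₁² + SE₂²) = √(0.0003359889 + 0.0027447121) = 0.05550, since the two samples are independent.
At 90% confidence z* = 1.645; margin = 1.645 × 0.05550 = 0.09130.
The difference is 0.5607 − 0.4835 = 0.0772, so the interval is 0.0772 ± 0.09130 = (-0.01410, 0.16850).
The interval (-0.01410, 0.16850) contains 0, so the difference is not significant.

not significant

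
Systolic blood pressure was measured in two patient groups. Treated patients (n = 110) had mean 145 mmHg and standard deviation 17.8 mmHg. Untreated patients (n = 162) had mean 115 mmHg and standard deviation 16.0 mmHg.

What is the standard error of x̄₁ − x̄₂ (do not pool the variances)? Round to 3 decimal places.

2.112

SE₁ = s₁/√n₁ = 17.8/√110 = 1.6972; SE₂ = 16.0/√162 = 1.2571.
Independent samples, unequal variances: SE_diff = √(SE₁² + SE₂²) = √(2.88048784 + 1.58030041) = 2.1121.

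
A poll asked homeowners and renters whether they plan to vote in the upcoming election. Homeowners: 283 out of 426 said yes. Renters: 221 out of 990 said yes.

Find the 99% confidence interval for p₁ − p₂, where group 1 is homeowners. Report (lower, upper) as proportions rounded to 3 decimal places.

Sample proportions: 283/426 = 0.6643, 221/990 = 0.2232.
Each SE is √(p̂(1−p̂)/n): √(0.6643·0.3357/426) = 0.02288 and √(0.2232·0.7768/990) = 0.01323.
SE(p̂₁ − p̂₂) = √(SE₁² + SE₂²) = √(0.0005234944 + 0.0001750329) = 0.02643, since the two samples are independent.
At 99% confidence z* = 2.576; margin = 2.576 × 0.02643 = 0.06808.
The difference is 0.6643 − 0.2232 = 0.4411, so the interval is 0.4411 ± 0.06808 = (0.373, 0.509).

(0.373, 0.509)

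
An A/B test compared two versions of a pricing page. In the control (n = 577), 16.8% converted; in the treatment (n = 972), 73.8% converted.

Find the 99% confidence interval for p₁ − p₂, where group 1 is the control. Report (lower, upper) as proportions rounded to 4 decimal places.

SE₁ = √(p̂₁(1−p̂₁)/n₁) = √(0.1680·0.8320/577) = 0.01556; SE₂ = √(0.7380·0.2620/972) = 0.01410.
Independent samples: SE of the difference = √(SE₁² + SE₂²) = √(0.0002421136 + 0.00019881) = 0.02100.
z* for 99% confidence is 2.576, so the margin of error is 2.576 × 0.02100 = 0.05410.
Point estimate p̂₁ − p̂₂ = 0.1680 − 0.7380 = -0.5700.
-0.5700 ± 0.05410 → (-0.6241, -0.5159).

(-0.6241, -0.5159)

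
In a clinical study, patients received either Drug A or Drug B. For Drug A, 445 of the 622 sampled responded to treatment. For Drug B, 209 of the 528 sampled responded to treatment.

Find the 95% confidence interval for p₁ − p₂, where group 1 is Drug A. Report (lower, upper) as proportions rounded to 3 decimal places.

(0.265, 0.374)

p̂₁ = 445/622 = 0.7154 and p̂₂ = 209/528 = 0.3958.
SE₁ = √(p̂₁(1−p̂₁)/n₁) = √(0.7154·0.2846/622) = 0.01809; SE₂ = √(0.3958·0.6042/528) = 0.02128.
Independent samples: SE of the difference = √(SE₁² + SE₂²) = √(0.0003272481 + 0.0004528384) = 0.02793.
z* for 95% confidence is 1.960, so the margin of error is 1.960 × 0.02793 = 0.05474.
Point estimate p̂₁ − p̂₂ = 0.7154 − 0.3958 = 0.3196.
0.3196 ± 0.05474 → (0.265, 0.374).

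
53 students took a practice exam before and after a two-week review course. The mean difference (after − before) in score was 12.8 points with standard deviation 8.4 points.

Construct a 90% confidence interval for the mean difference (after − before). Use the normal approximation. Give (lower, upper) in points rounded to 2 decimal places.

Paired design: SE = s_d/√n = 8.4/√53 = 1.1538.
z* = 1.645; margin of error = 1.645 × 1.1538 = 1.8980.
12.8 ± 1.8980 → (10.90, 14.70).

(10.90, 14.70)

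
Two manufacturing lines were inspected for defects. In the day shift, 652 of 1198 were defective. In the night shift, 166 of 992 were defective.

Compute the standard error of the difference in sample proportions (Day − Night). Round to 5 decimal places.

0.01864

Sample proportions: 652/1198 = 0.5442, 166/992 = 0.1673.
Each SE is √(p̂(1−p̂)/n): √(0.5442·0.4558/1198) = 0.01439 and √(0.1673·0.8327/992) = 0.01185.
SE(p̂₁ − p̂₂) = √(SE₁² + SE₂²) = √(0.0002070721 + 0.0001404225) = 0.01864, since the two samples are independent.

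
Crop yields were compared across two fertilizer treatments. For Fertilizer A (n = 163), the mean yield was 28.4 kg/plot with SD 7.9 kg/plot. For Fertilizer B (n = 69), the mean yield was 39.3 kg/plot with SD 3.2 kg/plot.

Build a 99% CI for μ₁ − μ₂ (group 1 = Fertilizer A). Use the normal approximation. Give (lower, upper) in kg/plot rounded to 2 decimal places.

SE₁ = s₁/√n₁ = 7.9/√163 = 0.6188; SE₂ = 3.2/√69 = 0.3852.
Independent samples, unequal variances: SE_diff = √(SE₁² + SE₂²) = √(0.38291344 + 0.14837904) = 0.7289.
z* = 2.576, so margin of error = 2.576 × 0.7289 = 1.8776.
Difference in means = 28.4 − 39.3 = -10.9000.
-10.9000 ± 1.8776 → (-12.78, -9.02).

(-12.78, -9.02)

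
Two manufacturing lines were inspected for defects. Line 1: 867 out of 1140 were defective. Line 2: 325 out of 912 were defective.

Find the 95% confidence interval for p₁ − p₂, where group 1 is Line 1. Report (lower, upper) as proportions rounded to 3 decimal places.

(0.364, 0.444)

First, p̂₁ = 867/1140 = 0.7605; p̂₂ = 325/912 = 0.3564.
The two standard errors are √(0.7605×0.2395/1140) = 0.01264 and √(0.3564×0.6436/912) = 0.01586.
Because the samples are independent, SE_diff = √(0.01264² + 0.01586²) = 0.02028.
Using z* = 1.960 for 95%, ME = 1.960 × 0.02028 = 0.03975.
p̂₁ − p̂₂ = 0.4041; interval 0.4041 ± 0.03975 gives (0.364, 0.444).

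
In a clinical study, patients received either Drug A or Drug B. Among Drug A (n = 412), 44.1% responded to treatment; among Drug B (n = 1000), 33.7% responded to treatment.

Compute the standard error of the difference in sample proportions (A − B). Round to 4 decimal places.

Each SE is √(p̂(1−p̂)/n): √(0.4410·0.5590/412) = 0.02446 and √(0.3370·0.6630/1000) = 0.01495.
SE(p̂₁ − p̂₂) = √(SE₁² + SE₂²) = √(0.0005982916 + 0.0002235025) = 0.02867, since the two samples are independent.

0.0287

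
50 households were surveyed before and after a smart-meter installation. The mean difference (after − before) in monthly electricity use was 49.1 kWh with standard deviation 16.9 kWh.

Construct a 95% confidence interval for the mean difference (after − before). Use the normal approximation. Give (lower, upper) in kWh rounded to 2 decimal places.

This is a matched-pairs design, so SE = s_d/√n = 16.9/√50 = 2.3900.
Margin = 1.960 × 2.3900 = 4.6844; the interval is 49.1 ± 4.6844 = (44.42, 53.78).

(44.42, 53.78)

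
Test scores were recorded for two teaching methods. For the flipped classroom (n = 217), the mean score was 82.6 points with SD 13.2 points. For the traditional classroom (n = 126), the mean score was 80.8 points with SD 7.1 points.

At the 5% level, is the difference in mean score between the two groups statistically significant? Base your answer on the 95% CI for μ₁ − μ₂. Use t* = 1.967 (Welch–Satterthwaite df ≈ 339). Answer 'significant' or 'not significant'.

not significant

Standard errors of each mean: 13.2/√217 = 0.8961 and 7.1/√126 = 0.6325.
SE(x̄₁ − x̄₂) = √(0.8961² + 0.6325²) = 1.0968 for independent samples with unequal variances.
With t* = 1.967, the margin is 1.967 × 1.0968 = 2.1574.
x̄₁ − x̄₂ = 82.6 − 80.8 = 1.8000; the interval is 1.8000 ± 2.1574 = (-0.3574, 3.9574).
The interval (-0.3574, 3.9574) contains 0, so the difference is not significant.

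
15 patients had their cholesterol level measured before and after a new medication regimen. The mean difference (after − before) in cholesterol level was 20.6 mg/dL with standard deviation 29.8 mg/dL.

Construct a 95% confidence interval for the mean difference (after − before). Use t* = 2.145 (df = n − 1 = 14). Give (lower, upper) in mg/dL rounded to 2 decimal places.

(4.10, 37.10)

Paired design: SE = s_d/√n = 29.8/√15 = 7.6943.
t* = 2.145; margin of error = 2.145 × 7.6943 = 16.5043.
20.6 ± 16.5043 → (4.10, 37.10).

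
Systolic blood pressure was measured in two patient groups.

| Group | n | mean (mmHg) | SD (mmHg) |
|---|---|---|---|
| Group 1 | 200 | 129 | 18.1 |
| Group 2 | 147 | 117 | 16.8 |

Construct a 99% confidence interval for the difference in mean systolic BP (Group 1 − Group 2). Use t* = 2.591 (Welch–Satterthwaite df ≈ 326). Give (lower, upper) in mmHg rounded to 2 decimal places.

(7.11, 16.89)

Per-group SEs: s₁/√n₁ = 18.1/√200 = 1.2799, s₂/√n₂ = 16.8/√147 = 1.3856.
Unpooled SE of the difference: √(1.63814401 + 1.91988736) = 1.8863.
Margin of error = t* · SE = 2.591 × 1.8863 = 4.8874.
x̄₁ − x̄₂ = 129 − 117 = 12.0000.
CI: 12.0000 ± 4.8874 = (7.11, 16.89).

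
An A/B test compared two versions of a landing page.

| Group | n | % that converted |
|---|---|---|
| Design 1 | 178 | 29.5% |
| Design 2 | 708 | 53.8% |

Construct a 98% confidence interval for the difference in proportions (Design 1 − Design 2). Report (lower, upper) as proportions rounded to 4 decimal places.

The two standard errors are √(0.2950×0.7050/178) = 0.03418 and √(0.5380×0.4620/708) = 0.01874.
Because the samples are independent, SE_diff = √(0.03418² + 0.01874²) = 0.03898.
Using z* = 2.326 for 98%, ME = 2.326 × 0.03898 = 0.09067.
p̂₁ − p̂₂ = -0.2430; interval -0.2430 ± 0.09067 gives (-0.3337, -0.1523).

(-0.3337, -0.1523)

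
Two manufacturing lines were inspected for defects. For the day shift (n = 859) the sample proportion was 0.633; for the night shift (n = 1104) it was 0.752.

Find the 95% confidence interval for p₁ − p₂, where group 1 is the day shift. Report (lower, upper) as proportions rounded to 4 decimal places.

Each SE is √(p̂(1−p̂)/n): √(0.6330·0.3670/859) = 0.01645 and √(0.7520·0.2480/1104) = 0.01300.
SE(p̂₁ − p̂₂) = √(SE₁² + SE₂²) = √(0.0002706025 + 0.000169) = 0.02097, since the two samples are independent.
At 95% confidence z* = 1.960; margin = 1.960 × 0.02097 = 0.04110.
The difference is 0.6330 − 0.7520 = -0.1190, so the interval is -0.1190 ± 0.04110 = (-0.1601, -0.0779).

(-0.1601, -0.0779)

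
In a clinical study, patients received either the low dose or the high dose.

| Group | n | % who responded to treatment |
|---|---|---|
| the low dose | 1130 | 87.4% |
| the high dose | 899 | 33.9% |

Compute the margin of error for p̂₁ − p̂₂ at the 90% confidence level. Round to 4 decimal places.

SE₁ = √(p̂₁(1−p̂₁)/n₁) = √(0.8740·0.1260/1130) = 0.00987; SE₂ = √(0.3390·0.6610/899) = 0.01579.
Independent samples: SE of the difference = √(SE₁² + SE₂²) = √(0.0000974169 + 0.0002493241) = 0.01862.
z* for 90% confidence is 1.645, so the margin of error is 1.645 × 0.01862 = 0.03063.

0.0306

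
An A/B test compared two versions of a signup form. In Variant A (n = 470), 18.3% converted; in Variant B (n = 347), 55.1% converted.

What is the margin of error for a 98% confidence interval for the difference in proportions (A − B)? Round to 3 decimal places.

0.075

The two standard errors are √(0.1830×0.8170/470) = 0.01784 and √(0.5510×0.4490/347) = 0.02670.
Because the samples are independent, SE_diff = √(0.01784² + 0.02670²) = 0.03211.
Using z* = 2.326 for 98%, ME = 2.326 × 0.03211 = 0.07469.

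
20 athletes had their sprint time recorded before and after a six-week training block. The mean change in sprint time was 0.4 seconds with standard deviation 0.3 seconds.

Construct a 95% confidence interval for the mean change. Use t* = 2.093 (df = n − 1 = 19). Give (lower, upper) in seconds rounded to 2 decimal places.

(0.26, 0.54)

Paired design: SE = s_d/√n = 0.3/√20 = 0.0671.
t* = 2.093; margin of error = 2.093 × 0.0671 = 0.1404.
0.4 ± 0.1404 → (0.26, 0.54).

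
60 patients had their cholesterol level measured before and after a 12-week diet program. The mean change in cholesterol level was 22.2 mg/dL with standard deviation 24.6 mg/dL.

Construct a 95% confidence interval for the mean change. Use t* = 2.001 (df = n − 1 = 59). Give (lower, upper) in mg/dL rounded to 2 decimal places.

(15.85, 28.55)

This is a matched-pairs design, so SE = s_d/√n = 24.6/√60 = 3.1758.
Margin = 2.001 × 3.1758 = 6.3548; the interval is 22.2 ± 6.3548 = (15.85, 28.55).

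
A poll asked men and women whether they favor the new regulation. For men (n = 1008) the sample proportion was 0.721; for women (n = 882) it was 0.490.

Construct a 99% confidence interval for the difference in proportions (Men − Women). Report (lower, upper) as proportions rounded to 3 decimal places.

(0.174, 0.288)

SE₁ = √(p̂₁(1−p̂₁)/n₁) = √(0.7210·0.2790/1008) = 0.01413; SE₂ = √(0.4900·0.5100/882) = 0.01683.
Independent samples: SE of the difference = √(SE₁² + SE₂²) = √(0.0001996569 + 0.0002832489) = 0.02198.
z* for 99% confidence is 2.576, so the margin of error is 2.576 × 0.02198 = 0.05662.
Point estimate p̂₁ − p̂₂ = 0.7210 − 0.4900 = 0.2310.
0.2310 ± 0.05662 → (0.174, 0.288).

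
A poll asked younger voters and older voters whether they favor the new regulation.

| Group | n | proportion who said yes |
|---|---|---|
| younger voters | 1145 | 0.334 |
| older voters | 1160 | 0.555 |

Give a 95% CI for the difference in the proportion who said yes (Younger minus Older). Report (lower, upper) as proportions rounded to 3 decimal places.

Each SE is √(p̂(1−p̂)/n): √(0.3340·0.6660/1145) = 0.01394 and √(0.5550·0.4450/1160) = 0.01459.
SE(p̂₁ − p̂₂) = √(SE₁² + SE₂²) = √(0.0001943236 + 0.0002128681) = 0.02018, since the two samples are independent.
At 95% confidence z* = 1.960; margin = 1.960 × 0.02018 = 0.03955.
The difference is 0.3340 − 0.5550 = -0.2210, so the interval is -0.2210 ± 0.03955 = (-0.261, -0.181).

(-0.261, -0.181)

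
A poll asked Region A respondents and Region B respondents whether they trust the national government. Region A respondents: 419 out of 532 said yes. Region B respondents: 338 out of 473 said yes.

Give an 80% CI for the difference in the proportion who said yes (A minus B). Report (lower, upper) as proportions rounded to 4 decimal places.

(0.0380, 0.1080)

p̂₁ = 419/532 = 0.7876 and p̂₂ = 338/473 = 0.7146.
SE₁ = √(p̂₁(1−p̂₁)/n₁) = √(0.7876·0.2124/532) = 0.01773; SE₂ = √(0.7146·0.2854/473) = 0.02076.
Independent samples: SE of the difference = √(SE₁² + SE₂²) = √(0.0003143529 + 0.0004309776) = 0.02730.
z* for 80% confidence is 1.282, so the margin of error is 1.282 × 0.02730 = 0.03500.
Point estimate p̂₁ − p̂₂ = 0.7876 − 0.7146 = 0.0730.
0.0730 ± 0.03500 → (0.0380, 0.1080).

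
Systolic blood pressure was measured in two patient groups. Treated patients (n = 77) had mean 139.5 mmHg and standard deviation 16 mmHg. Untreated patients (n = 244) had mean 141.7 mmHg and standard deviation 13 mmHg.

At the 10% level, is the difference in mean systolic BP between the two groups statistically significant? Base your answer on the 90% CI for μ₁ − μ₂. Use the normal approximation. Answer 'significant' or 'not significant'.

SE₁ = s₁/√n₁ = 16/√77 = 1.8234; SE₂ = 13/√244 = 0.8322.
Independent samples, unequal variances: SE_diff = √(SE₁² + SE₂²) = √(3.32478756 + 0.69255684) = 2.0043.
z* = 1.645, so margin of error = 1.645 × 2.0043 = 3.2971.
Difference in means = 139.5 − 141.7 = -2.2000.
-2.2000 ± 3.2971 → (-5.4971, 1.0971).
The interval (-5.4971, 1.0971) contains 0, so the difference is not significant.

not significant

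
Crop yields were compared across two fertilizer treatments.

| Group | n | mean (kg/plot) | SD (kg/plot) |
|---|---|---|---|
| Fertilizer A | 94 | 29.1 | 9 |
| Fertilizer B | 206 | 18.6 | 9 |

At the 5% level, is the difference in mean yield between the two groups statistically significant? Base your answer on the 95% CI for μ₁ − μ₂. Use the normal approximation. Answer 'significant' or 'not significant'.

SE₁ = s₁/√n₁ = 9/√94 = 0.9283; SE₂ = 9/√206 = 0.6271.
Independent samples, unequal variances: SE_diff = √(SE₁² + SE₂²) = √(0.86174089 + 0.39325441) = 1.1203.
z* = 1.960, so margin of error = 1.960 × 1.1203 = 2.1958.
Difference in means = 29.1 − 18.6 = 10.5000.
10.5000 ± 2.1958 → (8.3042, 12.6958).
The interval (8.3042, 12.6958) does not contain 0, so the difference is significant.

significant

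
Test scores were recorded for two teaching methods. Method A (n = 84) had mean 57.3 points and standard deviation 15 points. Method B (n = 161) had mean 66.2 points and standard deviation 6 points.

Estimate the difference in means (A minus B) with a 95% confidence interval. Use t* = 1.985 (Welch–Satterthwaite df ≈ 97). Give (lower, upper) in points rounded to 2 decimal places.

(-12.28, -5.52)

Standard errors of each mean: 15/√84 = 1.6366 and 6/√161 = 0.4729.
SE(x̄₁ − x̄₂) = √(1.6366² + 0.4729²) = 1.7036 for independent samples with unequal variances.
With t* = 1.985, the margin is 1.985 × 1.7036 = 3.3816.
x̄₁ − x̄₂ = 57.3 − 66.2 = -8.9000; the interval is -8.9000 ± 3.3816 = (-12.28, -5.52).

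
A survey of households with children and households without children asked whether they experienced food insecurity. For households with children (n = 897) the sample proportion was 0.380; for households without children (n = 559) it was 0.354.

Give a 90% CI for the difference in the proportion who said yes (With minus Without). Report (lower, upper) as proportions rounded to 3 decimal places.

Each SE is √(p̂(1−p̂)/n): √(0.3800·0.6200/897) = 0.01621 and √(0.3540·0.6460/559) = 0.02023.
SE(p̂₁ − p̂₂) = √(SE₁² + SE₂²) = √(0.0002627641 + 0.0004092529) = 0.02592, since the two samples are independent.
At 90% confidence z* = 1.645; margin = 1.645 × 0.02592 = 0.04264.
The difference is 0.3800 − 0.3540 = 0.0260, so the interval is 0.0260 ± 0.04264 = (-0.017, 0.069).

(-0.017, 0.069)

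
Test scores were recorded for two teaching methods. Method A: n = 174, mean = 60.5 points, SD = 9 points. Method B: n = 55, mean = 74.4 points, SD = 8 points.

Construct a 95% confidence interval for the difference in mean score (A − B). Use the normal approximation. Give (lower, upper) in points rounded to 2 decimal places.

SE₁ = s₁/√n₁ = 9/√174 = 0.6823; SE₂ = 8/√55 = 1.0787.
Independent samples, unequal variances: SE_diff = √(SE₁² + SE₂²) = √(0.46553329 + 1.16359369) = 1.2764.
z* = 1.960, so margin of error = 1.960 × 1.2764 = 2.5017.
Difference in means = 60.5 − 74.4 = -13.9000.
-13.9000 ± 2.5017 → (-16.40, -11.40).

(-16.40, -11.40)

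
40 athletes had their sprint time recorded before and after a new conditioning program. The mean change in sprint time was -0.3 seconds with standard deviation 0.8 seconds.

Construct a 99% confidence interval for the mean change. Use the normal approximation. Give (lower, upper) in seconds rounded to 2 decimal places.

(-0.63, 0.03)

Paired design: SE = s_d/√n = 0.8/√40 = 0.1265.
z* = 2.576; margin of error = 2.576 × 0.1265 = 0.3259.
-0.3 ± 0.3259 → (-0.63, 0.03).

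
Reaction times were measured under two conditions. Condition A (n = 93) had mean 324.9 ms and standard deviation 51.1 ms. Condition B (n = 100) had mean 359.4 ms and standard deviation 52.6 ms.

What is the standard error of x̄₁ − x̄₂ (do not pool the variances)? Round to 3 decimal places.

7.466

Per-group SEs: s₁/√n₁ = 51.1/√93 = 5.2988, s₂/√n₂ = 52.6/√100 = 5.2600.
Unpooled SE of the difference: √(28.07728144 + 27.6676) = 7.4662.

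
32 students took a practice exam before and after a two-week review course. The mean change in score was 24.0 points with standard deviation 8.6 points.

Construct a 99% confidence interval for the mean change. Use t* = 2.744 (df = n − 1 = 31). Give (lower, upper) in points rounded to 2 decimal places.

(19.83, 28.17)

Paired design: SE = s_d/√n = 8.6/√32 = 1.5203.
t* = 2.744; margin of error = 2.744 × 1.5203 = 4.1717.
24.0 ± 4.1717 → (19.83, 28.17).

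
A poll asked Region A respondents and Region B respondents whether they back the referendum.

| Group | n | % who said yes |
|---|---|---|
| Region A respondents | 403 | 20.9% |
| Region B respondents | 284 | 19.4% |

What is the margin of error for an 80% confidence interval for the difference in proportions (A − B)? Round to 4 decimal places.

0.0397

SE₁ = √(p̂₁(1−p̂₁)/n₁) = √(0.2090·0.7910/403) = 0.02025; SE₂ = √(0.1940·0.8060/284) = 0.02346.
Independent samples: SE of the difference = √(SE₁² + SE₂²) = √(0.0004100625 + 0.0005503716) = 0.03099.
z* for 80% confidence is 1.282, so the margin of error is 1.282 × 0.03099 = 0.03973.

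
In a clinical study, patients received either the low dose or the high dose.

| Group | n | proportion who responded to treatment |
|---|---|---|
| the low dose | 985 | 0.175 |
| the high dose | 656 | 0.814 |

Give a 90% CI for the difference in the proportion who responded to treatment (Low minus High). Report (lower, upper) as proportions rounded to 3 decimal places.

SE₁ = √(p̂₁(1−p̂₁)/n₁) = √(0.1750·0.8250/985) = 0.01211; SE₂ = √(0.8140·0.1860/656) = 0.01519.
Independent samples: SE of the difference = √(SE₁² + SE₂²) = √(0.0001466521 + 0.0002307361) = 0.01943.
z* for 90% confidence is 1.645, so the margin of error is 1.645 × 0.01943 = 0.03196.
Point estimate p̂₁ − p̂₂ = 0.1750 − 0.8140 = -0.6390.
-0.6390 ± 0.03196 → (-0.671, -0.607).

(-0.671, -0.607)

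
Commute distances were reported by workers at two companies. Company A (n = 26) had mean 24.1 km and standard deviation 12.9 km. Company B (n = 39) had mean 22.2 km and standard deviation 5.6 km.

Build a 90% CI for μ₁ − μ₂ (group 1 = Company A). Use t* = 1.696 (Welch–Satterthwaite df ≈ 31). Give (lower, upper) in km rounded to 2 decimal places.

Per-group SEs: s₁/√n₁ = 12.9/√26 = 2.5299, s₂/√n₂ = 5.6/√39 = 0.8967.
Unpooled SE of the difference: √(6.40039401 + 0.80407089) = 2.6841.
Margin of error = t* · SE = 1.696 × 2.6841 = 4.5522.
x̄₁ − x̄₂ = 24.1 − 22.2 = 1.9000.
CI: 1.9000 ± 4.5522 = (-2.65, 6.45).

(-2.65, 6.45)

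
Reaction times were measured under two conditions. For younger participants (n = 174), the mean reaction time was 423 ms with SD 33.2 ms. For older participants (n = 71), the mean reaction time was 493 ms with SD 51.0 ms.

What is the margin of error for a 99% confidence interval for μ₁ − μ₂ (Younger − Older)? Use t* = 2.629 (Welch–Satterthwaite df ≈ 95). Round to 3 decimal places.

Standard errors of each mean: 33.2/√174 = 2.5169 and 51.0/√71 = 6.0526.
SE(x̄₁ − x̄₂) = √(2.5169² + 6.0526²) = 6.5551 for independent samples with unequal variances.
With t* = 2.629, the margin is 2.629 × 6.5551 = 17.2334.

17.233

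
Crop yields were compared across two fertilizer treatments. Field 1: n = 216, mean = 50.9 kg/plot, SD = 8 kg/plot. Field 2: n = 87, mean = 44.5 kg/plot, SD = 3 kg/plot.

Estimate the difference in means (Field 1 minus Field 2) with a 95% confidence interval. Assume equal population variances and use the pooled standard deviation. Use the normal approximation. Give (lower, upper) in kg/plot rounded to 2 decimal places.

(4.67, 8.13)

Pooled variance s_p² = [215·8² + 86·3²] / (216+87−2) = 48.2857, so s_p = 6.9488.
SE_diff = s_p·√(1/n₁ + 1/n₂) = 6.9488·√(1/216 + 1/87) = 0.8824.
z* = 1.960; margin = 1.960 × 0.8824 = 1.7295.
Difference = 50.9 − 44.5 = 6.4000.
6.4000 ± 1.7295 → (4.67, 8.13).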